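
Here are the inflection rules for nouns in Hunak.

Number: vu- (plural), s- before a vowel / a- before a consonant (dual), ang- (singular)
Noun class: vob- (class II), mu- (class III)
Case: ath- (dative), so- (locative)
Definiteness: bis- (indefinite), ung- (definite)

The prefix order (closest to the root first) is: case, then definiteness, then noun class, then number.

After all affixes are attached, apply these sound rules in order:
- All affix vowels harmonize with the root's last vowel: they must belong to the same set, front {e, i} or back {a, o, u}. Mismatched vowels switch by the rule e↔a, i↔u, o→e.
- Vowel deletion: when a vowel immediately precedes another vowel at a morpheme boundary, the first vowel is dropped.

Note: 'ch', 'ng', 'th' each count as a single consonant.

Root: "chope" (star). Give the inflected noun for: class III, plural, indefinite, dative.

Attach case dative ath- → athchope.
Attach definiteness indefinite bis- → bisathchope.
Attach noun class class III mu- → mubisathchope.
Attach number plural vu- → vumubisathchope.
Apply vowel harmony: vumubisathchope → vimibisethchope.
Vowel deletion: no change.

vimibisethchope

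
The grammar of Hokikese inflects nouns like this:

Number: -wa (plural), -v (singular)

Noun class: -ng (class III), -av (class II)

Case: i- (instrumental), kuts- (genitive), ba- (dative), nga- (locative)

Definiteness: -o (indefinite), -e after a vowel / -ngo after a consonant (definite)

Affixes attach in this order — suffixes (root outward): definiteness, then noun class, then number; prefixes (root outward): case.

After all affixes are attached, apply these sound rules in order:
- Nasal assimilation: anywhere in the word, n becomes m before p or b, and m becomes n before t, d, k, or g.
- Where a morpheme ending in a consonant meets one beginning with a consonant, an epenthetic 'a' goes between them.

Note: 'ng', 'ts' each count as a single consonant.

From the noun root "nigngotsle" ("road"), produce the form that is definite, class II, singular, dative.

banigngotsleeavav

Attach definiteness definite -e (after vowel 'e') → nigngotslee.
Attach noun class class II -av → nigngotsleeav.
Attach case dative ba- → banigngotsleeav.
Attach number singular -v → banigngotsleeavv.
Nasal assimilation: no change.
Apply epenthesis: banigngotsleeavv → banigngotsleeavav.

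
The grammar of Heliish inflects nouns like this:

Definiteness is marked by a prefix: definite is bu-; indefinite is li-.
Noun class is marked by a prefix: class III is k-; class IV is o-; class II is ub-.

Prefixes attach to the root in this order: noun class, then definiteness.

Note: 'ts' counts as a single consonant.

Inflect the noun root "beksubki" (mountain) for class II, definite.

buubbeksubki

Attach noun class class II ub- → ubbeksubki.
Attach definiteness definite bu- → buubbeksubki.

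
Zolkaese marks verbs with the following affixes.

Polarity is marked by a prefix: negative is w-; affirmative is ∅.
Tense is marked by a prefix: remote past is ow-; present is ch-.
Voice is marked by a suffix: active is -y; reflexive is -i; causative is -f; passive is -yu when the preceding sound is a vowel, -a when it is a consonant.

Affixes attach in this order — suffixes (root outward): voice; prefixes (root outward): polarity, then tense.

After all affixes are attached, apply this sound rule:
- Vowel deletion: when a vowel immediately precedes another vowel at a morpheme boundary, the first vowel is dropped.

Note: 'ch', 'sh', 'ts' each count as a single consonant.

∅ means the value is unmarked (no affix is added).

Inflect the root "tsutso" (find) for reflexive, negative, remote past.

owwtsutsi

Attach voice reflexive -i → tsutsoi.
Attach polarity negative w- → wtsutsoi.
Attach tense remote past ow- → owwtsutsoi.
Apply vowel deletion: owwtsutsoi → owwtsutsi.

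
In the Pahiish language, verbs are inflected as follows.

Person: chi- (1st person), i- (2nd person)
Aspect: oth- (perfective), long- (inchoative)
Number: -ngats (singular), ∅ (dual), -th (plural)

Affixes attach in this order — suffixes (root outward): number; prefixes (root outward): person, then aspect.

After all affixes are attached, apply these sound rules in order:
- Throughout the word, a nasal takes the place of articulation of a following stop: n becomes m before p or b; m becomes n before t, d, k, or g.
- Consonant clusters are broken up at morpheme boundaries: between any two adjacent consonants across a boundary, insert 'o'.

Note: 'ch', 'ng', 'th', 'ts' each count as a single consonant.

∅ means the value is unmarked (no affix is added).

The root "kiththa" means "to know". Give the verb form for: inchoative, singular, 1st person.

longochikiththangats

Attach person 1st person chi- → chikiththa.
Attach number singular -ngats → chikiththangats.
Attach aspect inchoative long- → longchikiththangats.
Nasal assimilation: no change.
Apply epenthesis: longchikiththangats → longochikiththangats.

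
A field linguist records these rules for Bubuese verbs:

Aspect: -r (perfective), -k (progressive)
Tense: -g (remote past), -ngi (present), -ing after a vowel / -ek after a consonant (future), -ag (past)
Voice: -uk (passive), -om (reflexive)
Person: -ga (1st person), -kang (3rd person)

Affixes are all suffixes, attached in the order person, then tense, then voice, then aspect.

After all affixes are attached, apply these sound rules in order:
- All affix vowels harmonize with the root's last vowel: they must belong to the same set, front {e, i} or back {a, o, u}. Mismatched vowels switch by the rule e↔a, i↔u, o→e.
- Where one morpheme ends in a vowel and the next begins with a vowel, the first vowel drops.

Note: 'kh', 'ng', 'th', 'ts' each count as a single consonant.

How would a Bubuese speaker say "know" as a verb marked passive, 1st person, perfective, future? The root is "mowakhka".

mowakhkagungukr

Attach person 1st person -ga → mowakhkaga.
Attach tense future -ing (after vowel 'a') → mowakhkagaing.
Attach voice passive -uk → mowakhkagainguk.
Attach aspect perfective -r → mowakhkagaingukr.
Apply vowel harmony: mowakhkagaingukr → mowakhkagaungukr.
Apply vowel deletion: mowakhkagaungukr → mowakhkagungukr.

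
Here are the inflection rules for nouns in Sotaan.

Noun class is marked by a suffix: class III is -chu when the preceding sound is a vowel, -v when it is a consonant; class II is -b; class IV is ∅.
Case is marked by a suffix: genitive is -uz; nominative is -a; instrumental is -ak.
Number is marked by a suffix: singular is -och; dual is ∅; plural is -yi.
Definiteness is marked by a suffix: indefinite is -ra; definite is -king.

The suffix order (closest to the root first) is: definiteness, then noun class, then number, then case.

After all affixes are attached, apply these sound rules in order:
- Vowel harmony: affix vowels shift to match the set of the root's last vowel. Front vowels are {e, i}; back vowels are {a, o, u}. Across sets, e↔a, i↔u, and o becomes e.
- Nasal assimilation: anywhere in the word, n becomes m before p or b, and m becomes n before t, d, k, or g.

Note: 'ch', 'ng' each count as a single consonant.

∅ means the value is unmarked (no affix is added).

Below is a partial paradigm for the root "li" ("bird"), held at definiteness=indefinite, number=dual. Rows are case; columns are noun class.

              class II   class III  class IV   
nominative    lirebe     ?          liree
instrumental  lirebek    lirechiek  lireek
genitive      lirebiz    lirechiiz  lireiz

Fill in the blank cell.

Attach definiteness indefinite -ra → lira.
Attach noun class class III -chu (after vowel 'a') → lirachu.
number = dual: zero marking, form stays lirachu.
Attach case nominative -a → lirachua.
Apply vowel harmony: lirachua → lirechie.
Nasal assimilation: no change.

lirechie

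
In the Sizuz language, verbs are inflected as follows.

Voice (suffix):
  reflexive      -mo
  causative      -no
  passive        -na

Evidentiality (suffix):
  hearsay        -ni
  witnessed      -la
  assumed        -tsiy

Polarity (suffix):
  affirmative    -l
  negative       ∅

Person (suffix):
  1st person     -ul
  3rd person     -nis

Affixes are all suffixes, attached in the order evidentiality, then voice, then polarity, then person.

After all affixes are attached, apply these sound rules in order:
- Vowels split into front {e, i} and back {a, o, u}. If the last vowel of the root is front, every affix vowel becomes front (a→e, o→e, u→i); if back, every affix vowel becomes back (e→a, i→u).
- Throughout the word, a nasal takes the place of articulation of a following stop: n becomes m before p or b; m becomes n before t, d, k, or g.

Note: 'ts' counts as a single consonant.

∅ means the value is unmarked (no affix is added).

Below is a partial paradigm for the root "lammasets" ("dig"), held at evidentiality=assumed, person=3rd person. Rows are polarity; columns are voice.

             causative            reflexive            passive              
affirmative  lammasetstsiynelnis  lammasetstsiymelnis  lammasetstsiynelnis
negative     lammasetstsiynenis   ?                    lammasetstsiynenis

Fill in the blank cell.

lammasetstsiymenis

Attach evidentiality assumed -tsiy → lammasetstsiy.
Attach voice reflexive -mo → lammasetstsiymo.
polarity = negative: zero marking, form stays lammasetstsiymo.
Attach person 3rd person -nis → lammasetstsiymonis.
Apply vowel harmony: lammasetstsiymonis → lammasetstsiymenis.
Nasal assimilation: no change.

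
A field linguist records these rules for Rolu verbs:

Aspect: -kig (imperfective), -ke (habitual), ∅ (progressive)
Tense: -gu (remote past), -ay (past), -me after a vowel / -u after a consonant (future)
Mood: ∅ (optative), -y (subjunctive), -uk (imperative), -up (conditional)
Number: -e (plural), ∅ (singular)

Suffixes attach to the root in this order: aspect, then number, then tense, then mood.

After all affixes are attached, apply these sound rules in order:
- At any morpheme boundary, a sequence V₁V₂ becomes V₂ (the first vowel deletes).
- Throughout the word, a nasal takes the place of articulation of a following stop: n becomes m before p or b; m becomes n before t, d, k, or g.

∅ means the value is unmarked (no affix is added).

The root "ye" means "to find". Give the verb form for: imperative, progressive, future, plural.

aspect = progressive: zero marking, form stays ye.
Attach number plural -e → yee.
Attach tense future -me (after vowel 'e') → yeeme.
Attach mood imperative -uk → yeemeuk.
Apply vowel deletion: yeemeuk → yemuk.
Nasal assimilation: no change.

yemuk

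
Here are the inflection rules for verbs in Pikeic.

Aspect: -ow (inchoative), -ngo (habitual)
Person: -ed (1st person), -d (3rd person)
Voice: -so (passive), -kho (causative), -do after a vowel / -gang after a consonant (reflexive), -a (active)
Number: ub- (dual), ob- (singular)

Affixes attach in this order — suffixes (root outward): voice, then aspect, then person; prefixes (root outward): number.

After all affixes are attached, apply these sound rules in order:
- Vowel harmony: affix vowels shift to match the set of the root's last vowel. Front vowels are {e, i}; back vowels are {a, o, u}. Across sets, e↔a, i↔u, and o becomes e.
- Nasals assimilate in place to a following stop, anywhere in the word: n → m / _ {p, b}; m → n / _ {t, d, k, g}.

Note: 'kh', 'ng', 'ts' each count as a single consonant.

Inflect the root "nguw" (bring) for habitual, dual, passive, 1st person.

ubnguwsongoad

Attach voice passive -so → nguwso.
Attach aspect habitual -ngo → nguwsongo.
Attach person 1st person -ed → nguwsongoed.
Attach number dual ub- → ubnguwsongoed.
Apply vowel harmony: ubnguwsongoed → ubnguwsongoad.
Nasal assimilation: no change.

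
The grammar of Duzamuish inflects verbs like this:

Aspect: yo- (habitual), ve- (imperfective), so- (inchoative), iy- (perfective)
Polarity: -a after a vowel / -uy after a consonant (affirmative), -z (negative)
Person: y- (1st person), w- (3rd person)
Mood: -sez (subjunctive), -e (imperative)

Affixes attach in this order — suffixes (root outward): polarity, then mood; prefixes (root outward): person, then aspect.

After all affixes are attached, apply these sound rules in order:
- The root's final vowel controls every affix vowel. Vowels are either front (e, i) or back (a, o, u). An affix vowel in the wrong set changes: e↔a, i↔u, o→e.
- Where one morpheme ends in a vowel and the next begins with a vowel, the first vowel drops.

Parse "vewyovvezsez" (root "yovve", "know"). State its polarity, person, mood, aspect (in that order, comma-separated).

Segment: ve-w-yovve-z-sez.
polarity: -z → negative.
person: w- → 3rd person.
mood: -sez → subjunctive.
aspect: ve- → imperfective.

negative, 3rd person, subjunctive, imperfective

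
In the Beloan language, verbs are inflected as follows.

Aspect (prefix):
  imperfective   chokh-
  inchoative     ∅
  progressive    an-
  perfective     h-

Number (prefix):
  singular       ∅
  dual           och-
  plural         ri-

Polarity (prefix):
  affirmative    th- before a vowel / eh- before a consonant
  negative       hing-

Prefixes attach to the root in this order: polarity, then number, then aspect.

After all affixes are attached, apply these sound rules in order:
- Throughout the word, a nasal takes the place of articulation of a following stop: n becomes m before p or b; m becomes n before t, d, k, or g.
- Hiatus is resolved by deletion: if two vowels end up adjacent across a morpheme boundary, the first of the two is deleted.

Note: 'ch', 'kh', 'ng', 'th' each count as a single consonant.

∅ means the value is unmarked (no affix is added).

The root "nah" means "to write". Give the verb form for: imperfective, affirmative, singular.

Attach polarity affirmative eh- (before consonant 'n') → ehnah.
number = singular: zero marking, form stays ehnah.
Attach aspect imperfective chokh- → chokhehnah.
Nasal assimilation: no change.
Vowel deletion: no change.

chokhehnah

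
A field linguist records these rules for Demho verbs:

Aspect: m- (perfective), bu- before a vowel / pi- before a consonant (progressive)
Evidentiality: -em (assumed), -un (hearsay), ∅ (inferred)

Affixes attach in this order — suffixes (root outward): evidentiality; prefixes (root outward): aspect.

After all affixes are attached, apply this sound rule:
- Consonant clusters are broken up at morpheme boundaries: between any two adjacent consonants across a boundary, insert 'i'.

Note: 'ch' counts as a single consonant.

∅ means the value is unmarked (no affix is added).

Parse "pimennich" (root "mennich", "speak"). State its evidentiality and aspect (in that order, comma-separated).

Segment: pi-mennich.
evidentiality: ∅ → inferred.
aspect: bu/pi- → progressive.

inferred, progressive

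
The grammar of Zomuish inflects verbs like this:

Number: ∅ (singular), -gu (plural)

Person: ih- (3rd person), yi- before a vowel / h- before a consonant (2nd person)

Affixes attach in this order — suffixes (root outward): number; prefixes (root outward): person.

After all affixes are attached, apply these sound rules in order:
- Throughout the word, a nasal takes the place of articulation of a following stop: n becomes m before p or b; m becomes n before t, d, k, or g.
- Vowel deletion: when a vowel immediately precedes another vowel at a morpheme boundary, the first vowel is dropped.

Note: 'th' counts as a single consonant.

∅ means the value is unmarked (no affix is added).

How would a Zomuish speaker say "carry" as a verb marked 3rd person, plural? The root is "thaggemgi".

ihthaggengigu

Attach number plural -gu → thaggemgigu.
Attach person 3rd person ih- → ihthaggemgigu.
Apply nasal assimilation: ihthaggemgigu → ihthaggengigu.
Vowel deletion: no change.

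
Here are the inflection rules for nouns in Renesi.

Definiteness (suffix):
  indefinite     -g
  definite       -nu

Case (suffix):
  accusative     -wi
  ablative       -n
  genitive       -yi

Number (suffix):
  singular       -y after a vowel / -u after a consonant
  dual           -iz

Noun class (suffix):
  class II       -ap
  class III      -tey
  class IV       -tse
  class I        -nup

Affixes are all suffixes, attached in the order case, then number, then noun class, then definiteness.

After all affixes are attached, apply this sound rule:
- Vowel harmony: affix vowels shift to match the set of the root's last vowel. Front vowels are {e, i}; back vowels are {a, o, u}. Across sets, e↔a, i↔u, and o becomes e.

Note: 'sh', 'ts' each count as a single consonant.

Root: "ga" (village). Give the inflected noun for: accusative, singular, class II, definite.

Attach case accusative -wi → gawi.
Attach number singular -y (after vowel 'i') → gawiy.
Attach noun class class II -ap → gawiyap.
Attach definiteness definite -nu → gawiyapnu.
Apply vowel harmony: gawiyapnu → gawuyapnu.

gawuyapnu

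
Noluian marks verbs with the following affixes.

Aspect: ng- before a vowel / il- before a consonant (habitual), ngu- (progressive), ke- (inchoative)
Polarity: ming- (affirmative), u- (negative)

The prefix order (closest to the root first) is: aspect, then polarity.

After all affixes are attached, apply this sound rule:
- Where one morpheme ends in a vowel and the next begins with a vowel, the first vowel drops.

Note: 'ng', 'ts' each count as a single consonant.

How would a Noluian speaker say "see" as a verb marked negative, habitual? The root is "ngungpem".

Attach aspect habitual il- (before consonant 'ng') → ilngungpem.
Attach polarity negative u- → uilngungpem.
Apply vowel deletion: uilngungpem → ilngungpem.

ilngungpem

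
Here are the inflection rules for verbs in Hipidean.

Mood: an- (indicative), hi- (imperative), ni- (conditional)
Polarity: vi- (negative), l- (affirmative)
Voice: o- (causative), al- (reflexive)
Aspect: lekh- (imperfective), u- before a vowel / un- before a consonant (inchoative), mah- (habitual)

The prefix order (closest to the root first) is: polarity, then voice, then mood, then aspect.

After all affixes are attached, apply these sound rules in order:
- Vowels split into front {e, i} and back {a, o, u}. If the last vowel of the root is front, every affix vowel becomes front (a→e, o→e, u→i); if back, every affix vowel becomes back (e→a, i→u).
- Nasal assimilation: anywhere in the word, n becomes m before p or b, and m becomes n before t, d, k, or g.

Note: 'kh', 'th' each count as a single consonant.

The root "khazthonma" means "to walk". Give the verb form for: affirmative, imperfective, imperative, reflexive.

lakhhuallkhazthonma

Attach polarity affirmative l- → lkhazthonma.
Attach voice reflexive al- → allkhazthonma.
Attach mood imperative hi- → hiallkhazthonma.
Attach aspect imperfective lekh- → lekhhiallkhazthonma.
Apply vowel harmony: lekhhiallkhazthonma → lakhhuallkhazthonma.
Nasal assimilation: no change.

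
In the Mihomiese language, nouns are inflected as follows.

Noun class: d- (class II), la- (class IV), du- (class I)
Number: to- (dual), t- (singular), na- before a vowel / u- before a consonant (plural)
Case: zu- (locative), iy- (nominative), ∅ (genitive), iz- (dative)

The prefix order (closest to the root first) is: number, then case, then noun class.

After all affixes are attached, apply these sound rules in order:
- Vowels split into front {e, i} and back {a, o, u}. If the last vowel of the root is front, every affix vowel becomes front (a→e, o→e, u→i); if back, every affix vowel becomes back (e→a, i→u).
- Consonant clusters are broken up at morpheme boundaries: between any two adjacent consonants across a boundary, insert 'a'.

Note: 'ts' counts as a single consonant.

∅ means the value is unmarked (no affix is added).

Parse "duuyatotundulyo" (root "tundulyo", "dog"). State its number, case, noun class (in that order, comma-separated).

Segment: du-iy-to-tundulyo.
number: to- → dual.
case: iy- → nominative.
noun class: du- → class I.

dual, nominative, class I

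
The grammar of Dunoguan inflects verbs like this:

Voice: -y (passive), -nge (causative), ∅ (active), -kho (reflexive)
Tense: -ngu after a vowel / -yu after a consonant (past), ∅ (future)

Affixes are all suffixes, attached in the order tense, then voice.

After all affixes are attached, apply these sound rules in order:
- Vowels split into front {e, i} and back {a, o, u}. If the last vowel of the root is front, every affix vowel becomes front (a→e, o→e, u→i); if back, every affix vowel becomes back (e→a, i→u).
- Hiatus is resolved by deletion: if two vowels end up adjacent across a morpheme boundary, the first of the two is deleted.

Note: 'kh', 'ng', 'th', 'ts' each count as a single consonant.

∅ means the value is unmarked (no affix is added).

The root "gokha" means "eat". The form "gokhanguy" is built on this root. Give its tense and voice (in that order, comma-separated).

Segment: gokha-ngu-y.
tense: -ngu/yu → past.
voice: -y → passive.

past, passive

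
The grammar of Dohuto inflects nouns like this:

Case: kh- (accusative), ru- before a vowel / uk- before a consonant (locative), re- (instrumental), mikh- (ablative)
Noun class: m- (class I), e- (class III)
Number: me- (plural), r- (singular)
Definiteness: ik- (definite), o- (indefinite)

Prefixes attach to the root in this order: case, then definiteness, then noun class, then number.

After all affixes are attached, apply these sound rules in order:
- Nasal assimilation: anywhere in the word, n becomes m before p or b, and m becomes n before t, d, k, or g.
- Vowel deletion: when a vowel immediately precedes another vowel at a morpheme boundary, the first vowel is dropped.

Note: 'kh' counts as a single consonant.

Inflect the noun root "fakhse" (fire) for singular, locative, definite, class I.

Attach case locative uk- (before consonant 'f') → ukfakhse.
Attach definiteness definite ik- → ikukfakhse.
Attach noun class class I m- → mikukfakhse.
Attach number singular r- → rmikukfakhse.
Nasal assimilation: no change.
Vowel deletion: no change.

rmikukfakhse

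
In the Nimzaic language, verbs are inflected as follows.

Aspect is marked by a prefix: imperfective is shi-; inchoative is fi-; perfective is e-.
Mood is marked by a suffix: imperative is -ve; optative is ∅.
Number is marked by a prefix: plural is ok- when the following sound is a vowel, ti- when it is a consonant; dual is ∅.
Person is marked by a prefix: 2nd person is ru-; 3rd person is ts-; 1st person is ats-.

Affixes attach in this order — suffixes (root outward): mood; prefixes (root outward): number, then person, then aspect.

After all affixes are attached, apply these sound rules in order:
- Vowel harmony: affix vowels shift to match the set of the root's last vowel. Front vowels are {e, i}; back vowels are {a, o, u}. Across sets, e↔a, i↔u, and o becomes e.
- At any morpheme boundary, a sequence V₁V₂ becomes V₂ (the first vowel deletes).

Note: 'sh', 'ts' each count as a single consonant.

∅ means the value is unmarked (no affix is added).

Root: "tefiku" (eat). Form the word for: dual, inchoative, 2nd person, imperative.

number = dual: zero marking, form stays tefiku.
Attach person 2nd person ru- → rutefiku.
Attach aspect inchoative fi- → firutefiku.
Attach mood imperative -ve → firutefikuve.
Apply vowel harmony: firutefikuve → furutefikuva.
Vowel deletion: no change.

furutefikuva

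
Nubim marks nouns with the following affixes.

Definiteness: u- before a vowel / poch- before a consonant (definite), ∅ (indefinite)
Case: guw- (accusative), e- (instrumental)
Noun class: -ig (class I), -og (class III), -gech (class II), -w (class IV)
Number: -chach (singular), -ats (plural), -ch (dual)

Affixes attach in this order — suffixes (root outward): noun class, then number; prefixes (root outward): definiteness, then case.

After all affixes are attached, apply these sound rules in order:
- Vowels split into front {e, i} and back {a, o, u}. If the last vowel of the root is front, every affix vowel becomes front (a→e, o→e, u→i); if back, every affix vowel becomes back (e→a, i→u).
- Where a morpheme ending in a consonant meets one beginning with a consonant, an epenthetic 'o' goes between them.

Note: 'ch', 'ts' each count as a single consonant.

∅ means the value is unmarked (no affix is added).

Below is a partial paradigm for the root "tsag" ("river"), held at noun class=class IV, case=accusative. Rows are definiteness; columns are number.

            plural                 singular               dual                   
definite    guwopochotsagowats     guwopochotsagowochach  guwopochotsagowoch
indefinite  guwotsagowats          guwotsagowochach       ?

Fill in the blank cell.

definiteness = indefinite: zero marking, form stays tsag.
Attach noun class class IV -w → tsagw.
Attach case accusative guw- → guwtsagw.
Attach number dual -ch → guwtsagwch.
Vowel harmony: no change.
Apply epenthesis: guwtsagwch → guwotsagowoch.

guwotsagowoch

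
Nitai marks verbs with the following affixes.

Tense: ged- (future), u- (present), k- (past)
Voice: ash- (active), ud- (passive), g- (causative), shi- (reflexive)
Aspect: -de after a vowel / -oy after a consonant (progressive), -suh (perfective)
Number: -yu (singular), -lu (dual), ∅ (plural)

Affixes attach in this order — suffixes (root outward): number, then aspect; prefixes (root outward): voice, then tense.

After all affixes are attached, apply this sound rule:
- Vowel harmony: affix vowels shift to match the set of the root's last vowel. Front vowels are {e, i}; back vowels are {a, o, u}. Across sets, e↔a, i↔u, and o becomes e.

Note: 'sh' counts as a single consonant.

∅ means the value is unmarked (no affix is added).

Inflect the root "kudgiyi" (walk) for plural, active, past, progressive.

keshkudgiyide

number = plural: zero marking, form stays kudgiyi.
Attach aspect progressive -de (after vowel 'i') → kudgiyide.
Attach voice active ash- → ashkudgiyide.
Attach tense past k- → kashkudgiyide.
Apply vowel harmony: kashkudgiyide → keshkudgiyide.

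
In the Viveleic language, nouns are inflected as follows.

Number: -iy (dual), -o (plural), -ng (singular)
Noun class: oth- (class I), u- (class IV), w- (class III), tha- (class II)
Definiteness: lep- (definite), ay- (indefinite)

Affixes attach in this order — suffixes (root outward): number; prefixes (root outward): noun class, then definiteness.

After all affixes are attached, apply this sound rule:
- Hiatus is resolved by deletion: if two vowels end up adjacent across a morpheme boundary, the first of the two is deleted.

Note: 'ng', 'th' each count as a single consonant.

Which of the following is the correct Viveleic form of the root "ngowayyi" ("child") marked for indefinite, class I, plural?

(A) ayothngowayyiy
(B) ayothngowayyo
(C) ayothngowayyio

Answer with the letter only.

B

Attach number plural -o → ngowayyio.
Attach noun class class I oth- → othngowayyio.
Attach definiteness indefinite ay- → ayothngowayyio.
Apply vowel deletion: ayothngowayyio → ayothngowayyo.
So the correct form is ayothngowayyo, option (B).
(A) ayothngowayyiy is wrong: it uses dual instead of plural for number.
(C) ayothngowayyio is wrong: it fails to apply the sound rule(s).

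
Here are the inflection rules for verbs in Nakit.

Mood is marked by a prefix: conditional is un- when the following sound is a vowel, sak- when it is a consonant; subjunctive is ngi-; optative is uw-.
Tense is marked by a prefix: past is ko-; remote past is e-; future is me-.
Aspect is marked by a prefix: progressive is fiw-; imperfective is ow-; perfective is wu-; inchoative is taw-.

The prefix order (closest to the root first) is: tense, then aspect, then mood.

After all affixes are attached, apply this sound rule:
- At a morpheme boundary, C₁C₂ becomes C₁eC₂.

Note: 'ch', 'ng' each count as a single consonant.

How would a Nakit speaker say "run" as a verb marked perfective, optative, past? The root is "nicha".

Attach tense past ko- → konicha.
Attach aspect perfective wu- → wukonicha.
Attach mood optative uw- → uwwukonicha.
Apply epenthesis: uwwukonicha → uwewukonicha.

uwewukonicha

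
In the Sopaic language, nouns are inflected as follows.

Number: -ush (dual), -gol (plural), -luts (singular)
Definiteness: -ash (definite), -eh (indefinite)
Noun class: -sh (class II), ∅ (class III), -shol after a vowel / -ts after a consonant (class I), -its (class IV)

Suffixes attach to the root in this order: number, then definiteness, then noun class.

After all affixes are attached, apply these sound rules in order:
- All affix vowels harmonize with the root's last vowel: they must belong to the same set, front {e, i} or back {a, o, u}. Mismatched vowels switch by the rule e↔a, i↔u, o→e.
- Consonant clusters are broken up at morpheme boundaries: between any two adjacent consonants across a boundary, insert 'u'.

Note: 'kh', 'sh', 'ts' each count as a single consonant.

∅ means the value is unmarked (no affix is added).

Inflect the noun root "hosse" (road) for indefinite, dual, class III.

hosseisheh

Attach number dual -ush → hosseush.
Attach definiteness indefinite -eh → hosseusheh.
noun class = class III: zero marking, form stays hosseusheh.
Apply vowel harmony: hosseusheh → hosseisheh.
Epenthesis: no change.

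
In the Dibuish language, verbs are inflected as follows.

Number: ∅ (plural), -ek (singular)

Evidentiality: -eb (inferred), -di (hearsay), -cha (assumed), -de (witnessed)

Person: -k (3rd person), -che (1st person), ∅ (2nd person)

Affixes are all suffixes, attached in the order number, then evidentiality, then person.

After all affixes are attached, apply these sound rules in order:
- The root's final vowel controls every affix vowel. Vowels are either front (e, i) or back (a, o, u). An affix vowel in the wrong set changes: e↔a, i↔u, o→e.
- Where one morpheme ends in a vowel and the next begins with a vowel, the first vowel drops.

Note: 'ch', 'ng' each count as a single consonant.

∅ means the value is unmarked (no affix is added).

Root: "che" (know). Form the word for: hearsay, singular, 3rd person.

chekdik

Attach number singular -ek → cheek.
Attach evidentiality hearsay -di → cheekdi.
Attach person 3rd person -k → cheekdik.
Vowel harmony: no change.
Apply vowel deletion: cheekdik → chekdik.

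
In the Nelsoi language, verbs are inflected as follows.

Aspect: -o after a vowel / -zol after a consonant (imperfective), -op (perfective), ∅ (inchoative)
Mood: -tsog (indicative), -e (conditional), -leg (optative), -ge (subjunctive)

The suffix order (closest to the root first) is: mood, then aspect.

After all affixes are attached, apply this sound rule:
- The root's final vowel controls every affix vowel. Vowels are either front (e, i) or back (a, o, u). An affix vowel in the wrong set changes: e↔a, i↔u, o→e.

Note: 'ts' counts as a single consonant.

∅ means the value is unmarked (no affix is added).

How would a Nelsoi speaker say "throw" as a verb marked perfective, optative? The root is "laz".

Attach mood optative -leg → lazleg.
Attach aspect perfective -op → lazlegop.
Apply vowel harmony: lazlegop → lazlagop.

lazlagop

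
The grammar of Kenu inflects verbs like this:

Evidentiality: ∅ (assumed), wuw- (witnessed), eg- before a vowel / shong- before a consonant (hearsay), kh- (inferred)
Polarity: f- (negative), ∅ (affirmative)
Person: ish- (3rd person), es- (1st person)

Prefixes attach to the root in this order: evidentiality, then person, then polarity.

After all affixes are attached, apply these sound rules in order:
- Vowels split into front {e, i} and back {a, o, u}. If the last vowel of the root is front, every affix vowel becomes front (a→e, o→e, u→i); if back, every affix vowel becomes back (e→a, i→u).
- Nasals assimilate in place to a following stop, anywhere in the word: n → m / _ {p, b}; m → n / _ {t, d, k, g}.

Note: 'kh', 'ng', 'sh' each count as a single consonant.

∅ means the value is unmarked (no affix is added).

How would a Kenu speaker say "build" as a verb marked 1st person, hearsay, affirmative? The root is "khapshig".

esshengkhapshig

Attach evidentiality hearsay shong- (before consonant 'kh') → shongkhapshig.
Attach person 1st person es- → esshongkhapshig.
polarity = affirmative: zero marking, form stays esshongkhapshig.
Apply vowel harmony: esshongkhapshig → esshengkhapshig.
Nasal assimilation: no change.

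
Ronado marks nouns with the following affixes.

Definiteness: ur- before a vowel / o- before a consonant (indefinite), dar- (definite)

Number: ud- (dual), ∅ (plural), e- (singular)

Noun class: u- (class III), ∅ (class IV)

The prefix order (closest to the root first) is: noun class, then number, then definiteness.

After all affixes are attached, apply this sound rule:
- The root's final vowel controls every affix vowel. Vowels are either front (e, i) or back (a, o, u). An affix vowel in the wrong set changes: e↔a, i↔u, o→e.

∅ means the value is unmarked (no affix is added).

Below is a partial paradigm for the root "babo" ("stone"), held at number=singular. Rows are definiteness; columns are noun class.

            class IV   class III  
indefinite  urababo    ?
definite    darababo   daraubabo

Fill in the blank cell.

Attach noun class class III u- → ubabo.
Attach number singular e- → eubabo.
Attach definiteness indefinite ur- (before vowel 'e') → ureubabo.
Apply vowel harmony: ureubabo → uraubabo.

uraubabo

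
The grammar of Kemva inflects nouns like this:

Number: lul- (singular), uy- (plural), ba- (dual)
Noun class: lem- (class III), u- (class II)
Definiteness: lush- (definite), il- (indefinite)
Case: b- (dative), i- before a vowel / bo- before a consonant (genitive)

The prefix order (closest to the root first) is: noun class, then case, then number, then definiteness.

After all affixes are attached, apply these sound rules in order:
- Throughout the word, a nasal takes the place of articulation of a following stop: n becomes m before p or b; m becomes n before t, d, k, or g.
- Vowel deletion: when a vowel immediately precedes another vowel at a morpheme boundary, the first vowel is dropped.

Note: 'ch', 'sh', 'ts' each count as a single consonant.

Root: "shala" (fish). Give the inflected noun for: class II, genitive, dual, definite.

Attach noun class class II u- → ushala.
Attach case genitive i- (before vowel 'u') → iushala.
Attach number dual ba- → baiushala.
Attach definiteness definite lush- → lushbaiushala.
Nasal assimilation: no change.
Apply vowel deletion: lushbaiushala → lushbushala.

lushbushala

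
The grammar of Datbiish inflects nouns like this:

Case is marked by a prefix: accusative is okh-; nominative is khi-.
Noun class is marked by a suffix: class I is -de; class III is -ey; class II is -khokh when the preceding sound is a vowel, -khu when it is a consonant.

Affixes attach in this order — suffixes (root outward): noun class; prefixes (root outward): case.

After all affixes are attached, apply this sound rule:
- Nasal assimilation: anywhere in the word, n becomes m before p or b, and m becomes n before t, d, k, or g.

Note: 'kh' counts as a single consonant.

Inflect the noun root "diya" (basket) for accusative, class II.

Attach case accusative okh- → okhdiya.
Attach noun class class II -khokh (after vowel 'a') → okhdiyakhokh.
Nasal assimilation: no change.

okhdiyakhokh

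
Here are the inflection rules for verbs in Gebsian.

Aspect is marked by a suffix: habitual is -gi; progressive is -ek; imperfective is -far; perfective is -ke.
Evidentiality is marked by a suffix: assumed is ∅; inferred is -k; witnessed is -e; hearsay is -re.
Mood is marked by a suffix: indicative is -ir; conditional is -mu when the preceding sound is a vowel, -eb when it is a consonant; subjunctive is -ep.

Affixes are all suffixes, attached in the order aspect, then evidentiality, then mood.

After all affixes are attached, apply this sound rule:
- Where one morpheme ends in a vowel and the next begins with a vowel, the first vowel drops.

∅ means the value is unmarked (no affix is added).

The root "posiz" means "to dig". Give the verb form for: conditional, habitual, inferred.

posizgikeb

Attach aspect habitual -gi → posizgi.
Attach evidentiality inferred -k → posizgik.
Attach mood conditional -eb (after consonant 'k') → posizgikeb.
Vowel deletion: no change.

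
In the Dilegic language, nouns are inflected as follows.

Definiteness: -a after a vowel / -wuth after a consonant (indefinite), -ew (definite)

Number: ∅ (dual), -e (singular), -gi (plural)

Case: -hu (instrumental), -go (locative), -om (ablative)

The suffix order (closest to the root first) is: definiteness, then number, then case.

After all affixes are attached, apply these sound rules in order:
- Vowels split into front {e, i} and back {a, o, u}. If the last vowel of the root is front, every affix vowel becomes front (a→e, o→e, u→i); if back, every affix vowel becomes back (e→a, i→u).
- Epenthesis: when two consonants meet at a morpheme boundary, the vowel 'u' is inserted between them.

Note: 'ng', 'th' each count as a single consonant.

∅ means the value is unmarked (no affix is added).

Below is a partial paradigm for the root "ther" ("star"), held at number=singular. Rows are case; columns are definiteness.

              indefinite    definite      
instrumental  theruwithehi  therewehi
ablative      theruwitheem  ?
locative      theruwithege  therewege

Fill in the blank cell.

Attach definiteness definite -ew → therew.
Attach number singular -e → therewe.
Attach case ablative -om → thereweom.
Apply vowel harmony: thereweom → thereweem.
Epenthesis: no change.

thereweem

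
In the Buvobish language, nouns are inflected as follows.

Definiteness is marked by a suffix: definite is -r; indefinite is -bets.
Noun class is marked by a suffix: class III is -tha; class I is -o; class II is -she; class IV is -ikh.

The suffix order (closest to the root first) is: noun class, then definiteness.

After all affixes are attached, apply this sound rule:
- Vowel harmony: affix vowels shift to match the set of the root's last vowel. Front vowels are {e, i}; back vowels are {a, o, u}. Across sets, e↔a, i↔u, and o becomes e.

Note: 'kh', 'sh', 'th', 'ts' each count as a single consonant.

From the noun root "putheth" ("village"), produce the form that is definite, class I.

puthether

Attach noun class class I -o → puthetho.
Attach definiteness definite -r → puthethor.
Apply vowel harmony: puthethor → puthether.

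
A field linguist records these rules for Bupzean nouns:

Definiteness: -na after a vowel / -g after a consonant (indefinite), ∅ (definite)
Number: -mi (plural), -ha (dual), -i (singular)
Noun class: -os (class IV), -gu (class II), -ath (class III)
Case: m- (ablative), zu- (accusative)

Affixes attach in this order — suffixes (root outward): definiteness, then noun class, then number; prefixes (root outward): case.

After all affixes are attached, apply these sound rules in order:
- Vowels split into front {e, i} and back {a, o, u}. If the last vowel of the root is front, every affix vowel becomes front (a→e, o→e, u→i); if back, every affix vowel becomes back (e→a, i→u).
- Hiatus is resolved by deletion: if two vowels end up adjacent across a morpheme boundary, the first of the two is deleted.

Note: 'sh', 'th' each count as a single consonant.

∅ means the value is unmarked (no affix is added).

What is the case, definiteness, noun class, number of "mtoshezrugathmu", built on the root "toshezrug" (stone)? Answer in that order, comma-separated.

ablative, definite, class III, plural

Segment: m-toshezrug-ath-mi.
case: m- → ablative.
definiteness: ∅ → definite.
noun class: -ath → class III.
number: -mi → plural.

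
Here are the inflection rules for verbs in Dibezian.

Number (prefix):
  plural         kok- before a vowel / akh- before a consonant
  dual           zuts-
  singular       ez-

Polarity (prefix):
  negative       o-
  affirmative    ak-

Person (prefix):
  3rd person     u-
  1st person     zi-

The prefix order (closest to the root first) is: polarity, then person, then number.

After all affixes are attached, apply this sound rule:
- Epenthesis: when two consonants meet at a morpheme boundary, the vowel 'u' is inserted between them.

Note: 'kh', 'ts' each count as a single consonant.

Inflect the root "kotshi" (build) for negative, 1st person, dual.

zutsuziokotshi

Attach polarity negative o- → okotshi.
Attach person 1st person zi- → ziokotshi.
Attach number dual zuts- → zutsziokotshi.
Apply epenthesis: zutsziokotshi → zutsuziokotshi.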